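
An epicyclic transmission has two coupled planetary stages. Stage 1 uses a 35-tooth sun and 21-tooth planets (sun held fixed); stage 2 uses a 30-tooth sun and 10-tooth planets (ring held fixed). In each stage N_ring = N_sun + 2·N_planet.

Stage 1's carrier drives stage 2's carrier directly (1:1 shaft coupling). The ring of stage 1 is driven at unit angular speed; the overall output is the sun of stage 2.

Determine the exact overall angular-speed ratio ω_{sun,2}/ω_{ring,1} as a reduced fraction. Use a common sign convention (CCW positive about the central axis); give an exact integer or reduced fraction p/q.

11/6

Stage 1: N_ring = 35 + 2·21 = 77
Stage 1: 35(ω_s−ω_c) = −77(ω_r−ω_c),  ω_s=0, ω_r=1
Stage 1: 35(0−ω_c) = −77(1−ω_c)  ⇒  112ω_c = 77  ⇒  ω_c = 11/16
  ⇒ ω_c¹/ω_r¹ = 11/16
Stage 2: N_ring = 30 + 2·10 = 50
Stage 2: 30(ω_s−ω_c) = −50(ω_r−ω_c),  ω_r=0, ω_c=1
Stage 2: ω_s = 1 − (50/30)(0−1) = 8/3
  ⇒ ω_s²/ω_c² = 8/3
Coupling ω_c² = ω_c¹ ⇒ overall = 11/16 × 8/3 = 11/6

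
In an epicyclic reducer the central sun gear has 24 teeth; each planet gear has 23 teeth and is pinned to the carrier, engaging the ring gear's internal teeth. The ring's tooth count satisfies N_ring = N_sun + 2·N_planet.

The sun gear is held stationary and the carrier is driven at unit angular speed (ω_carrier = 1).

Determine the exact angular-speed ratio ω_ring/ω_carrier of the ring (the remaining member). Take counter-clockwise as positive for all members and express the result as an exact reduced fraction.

47/35

N_ring = 24 + 2·23 = 70
24(ω_s−ω_c) = −70(ω_r−ω_c),  ω_s=0, ω_c=1
ω_r = 1 − (24/70)(0−1) = 47/35
ω_r/ω_c = 47/35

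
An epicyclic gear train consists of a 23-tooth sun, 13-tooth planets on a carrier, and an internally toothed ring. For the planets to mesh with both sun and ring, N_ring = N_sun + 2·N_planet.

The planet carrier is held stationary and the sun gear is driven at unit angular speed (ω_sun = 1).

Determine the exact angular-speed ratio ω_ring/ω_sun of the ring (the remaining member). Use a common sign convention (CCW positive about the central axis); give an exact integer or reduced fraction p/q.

N_ring = 23 + 2·13 = 49
23(ω_s−ω_c) = −49(ω_r−ω_c),  ω_c=0, ω_s=1
ω_r = 0 − (23/49)(1−0) = -23/49
ω_r/ω_s = -23/49

-23/49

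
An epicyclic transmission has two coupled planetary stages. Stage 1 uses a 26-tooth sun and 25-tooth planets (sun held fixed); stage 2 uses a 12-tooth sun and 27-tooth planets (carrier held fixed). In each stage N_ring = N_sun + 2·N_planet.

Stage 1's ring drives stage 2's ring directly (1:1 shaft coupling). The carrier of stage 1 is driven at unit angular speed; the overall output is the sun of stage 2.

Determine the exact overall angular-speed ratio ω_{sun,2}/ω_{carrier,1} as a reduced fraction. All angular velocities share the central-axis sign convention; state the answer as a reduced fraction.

Stage 1: N_ring = 26 + 2·25 = 76
Stage 1: 26(ω_s−ω_c) = −76(ω_r−ω_c),  ω_s=0, ω_c=1
Stage 1: ω_r = 1 − (26/76)(0−1) = 51/38
  ⇒ ω_r¹/ω_c¹ = 51/38
Stage 2: N_ring = 12 + 2·27 = 66
Stage 2: 12(ω_s−ω_c) = −66(ω_r−ω_c),  ω_c=0, ω_r=1
Stage 2: ω_s = 0 − (66/12)(1−0) = -11/2
  ⇒ ω_s²/ω_r² = -11/2
Coupling ω_r² = ω_r¹ ⇒ overall = 51/38 × -11/2 = -561/76

-561/76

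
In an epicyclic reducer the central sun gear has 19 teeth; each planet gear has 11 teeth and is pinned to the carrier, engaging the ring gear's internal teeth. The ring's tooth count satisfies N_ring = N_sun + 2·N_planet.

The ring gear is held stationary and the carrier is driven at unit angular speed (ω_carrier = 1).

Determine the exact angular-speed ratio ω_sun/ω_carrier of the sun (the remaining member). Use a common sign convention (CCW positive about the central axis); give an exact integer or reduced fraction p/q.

60/19

N_ring = 19 + 2·11 = 41
19(ω_s−ω_c) = −41(ω_r−ω_c),  ω_r=0, ω_c=1
ω_s = 1 − (41/19)(0−1) = 60/19
ω_s/ω_c = 60/19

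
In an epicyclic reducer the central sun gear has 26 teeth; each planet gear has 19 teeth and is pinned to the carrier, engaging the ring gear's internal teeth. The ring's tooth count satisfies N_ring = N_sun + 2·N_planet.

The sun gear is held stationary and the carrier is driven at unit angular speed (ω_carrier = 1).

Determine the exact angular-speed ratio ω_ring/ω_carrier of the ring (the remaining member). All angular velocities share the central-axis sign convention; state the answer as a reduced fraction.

45/32

N_ring = 26 + 2·19 = 64
26(ω_s−ω_c) = −64(ω_r−ω_c),  ω_s=0, ω_c=1
ω_r = 1 − (26/64)(0−1) = 45/32
ω_r/ω_c = 45/32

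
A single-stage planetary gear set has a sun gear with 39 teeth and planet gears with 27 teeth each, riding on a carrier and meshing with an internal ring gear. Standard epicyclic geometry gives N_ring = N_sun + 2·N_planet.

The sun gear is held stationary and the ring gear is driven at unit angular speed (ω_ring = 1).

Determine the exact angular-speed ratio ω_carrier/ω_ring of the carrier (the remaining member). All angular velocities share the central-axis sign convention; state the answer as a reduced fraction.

31/44

N_ring = 39 + 2·27 = 93
39(ω_s−ω_c) = −93(ω_r−ω_c),  ω_s=0, ω_r=1
39(0−ω_c) = −93(1−ω_c)  ⇒  132ω_c = 93  ⇒  ω_c = 31/44
ω_c/ω_r = 31/44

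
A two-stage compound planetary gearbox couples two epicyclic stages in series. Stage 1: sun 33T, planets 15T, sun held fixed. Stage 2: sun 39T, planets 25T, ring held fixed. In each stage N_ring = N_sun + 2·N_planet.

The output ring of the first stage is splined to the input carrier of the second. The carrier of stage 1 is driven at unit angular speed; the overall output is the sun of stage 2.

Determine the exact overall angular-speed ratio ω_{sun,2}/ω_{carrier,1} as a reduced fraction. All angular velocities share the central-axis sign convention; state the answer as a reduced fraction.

4096/819

Stage 1: N_ring = 33 + 2·15 = 63
Stage 1: 33(ω_s−ω_c) = −63(ω_r−ω_c),  ω_s=0, ω_c=1
Stage 1: ω_r = 1 − (33/63)(0−1) = 32/21
  ⇒ ω_r¹/ω_c¹ = 32/21
Stage 2: N_ring = 39 + 2·25 = 89
Stage 2: 39(ω_s−ω_c) = −89(ω_r−ω_c),  ω_r=0, ω_c=1
Stage 2: ω_s = 1 − (89/39)(0−1) = 128/39
  ⇒ ω_s²/ω_c² = 128/39
Coupling ω_c² = ω_r¹ ⇒ overall = 32/21 × 128/39 = 4096/819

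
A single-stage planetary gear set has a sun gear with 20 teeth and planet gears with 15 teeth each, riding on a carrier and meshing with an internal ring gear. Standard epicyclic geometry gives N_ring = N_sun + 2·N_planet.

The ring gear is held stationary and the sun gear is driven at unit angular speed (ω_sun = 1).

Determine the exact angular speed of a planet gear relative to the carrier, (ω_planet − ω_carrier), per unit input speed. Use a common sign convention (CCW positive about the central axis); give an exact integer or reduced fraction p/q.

N_ring = 20 + 2·15 = 50
20(ω_s−ω_c) = −50(ω_r−ω_c),  ω_r=0, ω_s=1
20(1−ω_c) = −50(0−ω_c)  ⇒  70ω_c = 20  ⇒  ω_c = 2/7
sun–planet: 20·(1−2/7) = −15·(ω_p−ω_c)  ⇒  ω_p−ω_c = −(20/15)·(5/7) = -20/21

-20/21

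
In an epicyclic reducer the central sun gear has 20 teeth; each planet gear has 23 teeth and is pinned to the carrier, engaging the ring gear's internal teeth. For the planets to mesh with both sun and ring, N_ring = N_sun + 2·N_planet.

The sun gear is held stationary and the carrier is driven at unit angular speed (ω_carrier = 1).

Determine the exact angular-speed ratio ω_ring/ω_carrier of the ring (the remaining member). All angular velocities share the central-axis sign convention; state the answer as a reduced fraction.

43/33

N_ring = 20 + 2·23 = 66
20(ω_s−ω_c) = −66(ω_r−ω_c),  ω_s=0, ω_c=1
ω_r = 1 − (20/66)(0−1) = 43/33
ω_r/ω_c = 43/33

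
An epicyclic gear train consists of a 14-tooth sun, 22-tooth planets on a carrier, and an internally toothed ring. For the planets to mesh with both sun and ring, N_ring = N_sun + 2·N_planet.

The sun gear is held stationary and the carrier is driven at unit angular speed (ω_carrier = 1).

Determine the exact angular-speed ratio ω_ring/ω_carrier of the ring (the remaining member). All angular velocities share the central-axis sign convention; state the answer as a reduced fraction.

N_ring = 14 + 2·22 = 58
14(ω_s−ω_c) = −58(ω_r−ω_c),  ω_s=0, ω_c=1
ω_r = 1 − (14/58)(0−1) = 36/29
ω_r/ω_c = 36/29

36/29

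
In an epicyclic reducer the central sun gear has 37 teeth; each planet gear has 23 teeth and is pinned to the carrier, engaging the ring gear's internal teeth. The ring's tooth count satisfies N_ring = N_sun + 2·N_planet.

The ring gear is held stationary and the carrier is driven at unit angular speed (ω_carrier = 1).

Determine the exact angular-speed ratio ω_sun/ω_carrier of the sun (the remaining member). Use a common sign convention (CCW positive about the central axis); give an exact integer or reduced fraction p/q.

N_ring = 37 + 2·23 = 83
37(ω_s−ω_c) = −83(ω_r−ω_c),  ω_r=0, ω_c=1
ω_s = 1 − (83/37)(0−1) = 120/37
ω_s/ω_c = 120/37

120/37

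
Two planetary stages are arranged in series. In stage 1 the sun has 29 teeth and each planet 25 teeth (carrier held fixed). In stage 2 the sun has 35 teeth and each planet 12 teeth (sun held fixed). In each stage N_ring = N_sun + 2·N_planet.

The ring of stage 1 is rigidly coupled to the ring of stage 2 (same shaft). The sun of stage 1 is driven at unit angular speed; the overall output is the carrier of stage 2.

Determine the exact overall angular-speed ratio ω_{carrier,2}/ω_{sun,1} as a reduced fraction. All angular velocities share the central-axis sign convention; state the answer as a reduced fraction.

-1711/7426

Stage 1: N_ring = 29 + 2·25 = 79
Stage 1: 29(ω_s−ω_c) = −79(ω_r−ω_c),  ω_c=0, ω_s=1
Stage 1: ω_r = 0 − (29/79)(1−0) = -29/79
  ⇒ ω_r¹/ω_s¹ = -29/79
Stage 2: N_ring = 35 + 2·12 = 59
Stage 2: 35(ω_s−ω_c) = −59(ω_r−ω_c),  ω_s=0, ω_r=1
Stage 2: 35(0−ω_c) = −59(1−ω_c)  ⇒  94ω_c = 59  ⇒  ω_c = 59/94
  ⇒ ω_c²/ω_r² = 59/94
Coupling ω_r² = ω_r¹ ⇒ overall = -29/79 × 59/94 = -1711/7426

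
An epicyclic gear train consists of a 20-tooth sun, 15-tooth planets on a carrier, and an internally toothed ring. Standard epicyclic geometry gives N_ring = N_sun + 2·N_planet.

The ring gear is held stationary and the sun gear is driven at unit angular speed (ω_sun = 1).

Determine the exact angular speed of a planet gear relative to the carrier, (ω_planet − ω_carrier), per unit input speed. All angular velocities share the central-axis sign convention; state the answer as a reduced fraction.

N_ring = 20 + 2·15 = 50
20(ω_s−ω_c) = −50(ω_r−ω_c),  ω_r=0, ω_s=1
20(1−ω_c) = −50(0−ω_c)  ⇒  70ω_c = 20  ⇒  ω_c = 2/7
sun–planet: 20·(1−2/7) = −15·(ω_p−ω_c)  ⇒  ω_p−ω_c = −(20/15)·(5/7) = -20/21

-20/21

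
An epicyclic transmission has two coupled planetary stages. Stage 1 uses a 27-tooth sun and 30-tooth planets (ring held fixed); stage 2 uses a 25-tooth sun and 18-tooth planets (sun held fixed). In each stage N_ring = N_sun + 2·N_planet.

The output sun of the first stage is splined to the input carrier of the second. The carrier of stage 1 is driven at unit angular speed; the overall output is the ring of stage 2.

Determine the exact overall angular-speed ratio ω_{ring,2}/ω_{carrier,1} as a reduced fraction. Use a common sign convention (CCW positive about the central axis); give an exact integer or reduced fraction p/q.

Stage 1: N_ring = 27 + 2·30 = 87
Stage 1: 27(ω_s−ω_c) = −87(ω_r−ω_c),  ω_r=0, ω_c=1
Stage 1: ω_s = 1 − (87/27)(0−1) = 38/9
  ⇒ ω_s¹/ω_c¹ = 38/9
Stage 2: N_ring = 25 + 2·18 = 61
Stage 2: 25(ω_s−ω_c) = −61(ω_r−ω_c),  ω_s=0, ω_c=1
Stage 2: ω_r = 1 − (25/61)(0−1) = 86/61
  ⇒ ω_r²/ω_c² = 86/61
Coupling ω_c² = ω_s¹ ⇒ overall = 38/9 × 86/61 = 3268/549

3268/549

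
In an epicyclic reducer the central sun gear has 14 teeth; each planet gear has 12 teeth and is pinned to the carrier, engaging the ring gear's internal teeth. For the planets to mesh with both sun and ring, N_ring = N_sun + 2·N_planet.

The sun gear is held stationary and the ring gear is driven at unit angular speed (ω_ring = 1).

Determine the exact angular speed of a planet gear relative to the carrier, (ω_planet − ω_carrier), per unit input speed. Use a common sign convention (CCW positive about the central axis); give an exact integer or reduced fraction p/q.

133/156

N_ring = 14 + 2·12 = 38
14(ω_s−ω_c) = −38(ω_r−ω_c),  ω_s=0, ω_r=1
14(0−ω_c) = −38(1−ω_c)  ⇒  52ω_c = 38  ⇒  ω_c = 19/26
sun–planet: 14·(0−19/26) = −12·(ω_p−ω_c)  ⇒  ω_p−ω_c = −(14/12)·(-19/26) = 133/156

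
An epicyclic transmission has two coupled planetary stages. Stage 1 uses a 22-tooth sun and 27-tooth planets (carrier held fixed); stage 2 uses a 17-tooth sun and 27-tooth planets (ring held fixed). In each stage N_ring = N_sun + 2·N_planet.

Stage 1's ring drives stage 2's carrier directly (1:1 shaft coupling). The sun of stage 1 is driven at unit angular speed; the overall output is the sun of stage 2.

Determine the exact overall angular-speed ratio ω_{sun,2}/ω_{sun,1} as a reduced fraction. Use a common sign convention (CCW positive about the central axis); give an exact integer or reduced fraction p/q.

-484/323

Stage 1: N_ring = 22 + 2·27 = 76
Stage 1: 22(ω_s−ω_c) = −76(ω_r−ω_c),  ω_c=0, ω_s=1
Stage 1: ω_r = 0 − (22/76)(1−0) = -11/38
  ⇒ ω_r¹/ω_s¹ = -11/38
Stage 2: N_ring = 17 + 2·27 = 71
Stage 2: 17(ω_s−ω_c) = −71(ω_r−ω_c),  ω_r=0, ω_c=1
Stage 2: ω_s = 1 − (71/17)(0−1) = 88/17
  ⇒ ω_s²/ω_c² = 88/17
Coupling ω_c² = ω_r¹ ⇒ overall = -11/38 × 88/17 = -484/323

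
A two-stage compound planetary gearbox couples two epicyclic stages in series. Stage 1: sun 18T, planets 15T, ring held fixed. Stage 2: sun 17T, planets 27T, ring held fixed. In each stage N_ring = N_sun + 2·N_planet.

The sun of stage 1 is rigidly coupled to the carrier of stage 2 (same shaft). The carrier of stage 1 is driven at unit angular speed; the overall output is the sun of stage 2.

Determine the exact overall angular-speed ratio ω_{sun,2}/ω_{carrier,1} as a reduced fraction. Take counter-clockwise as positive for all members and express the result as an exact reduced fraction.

968/51

Stage 1: N_ring = 18 + 2·15 = 48
Stage 1: 18(ω_s−ω_c) = −48(ω_r−ω_c),  ω_r=0, ω_c=1
Stage 1: ω_s = 1 − (48/18)(0−1) = 11/3
  ⇒ ω_s¹/ω_c¹ = 11/3
Stage 2: N_ring = 17 + 2·27 = 71
Stage 2: 17(ω_s−ω_c) = −71(ω_r−ω_c),  ω_r=0, ω_c=1
Stage 2: ω_s = 1 − (71/17)(0−1) = 88/17
  ⇒ ω_s²/ω_c² = 88/17
Coupling ω_c² = ω_s¹ ⇒ overall = 11/3 × 88/17 = 968/51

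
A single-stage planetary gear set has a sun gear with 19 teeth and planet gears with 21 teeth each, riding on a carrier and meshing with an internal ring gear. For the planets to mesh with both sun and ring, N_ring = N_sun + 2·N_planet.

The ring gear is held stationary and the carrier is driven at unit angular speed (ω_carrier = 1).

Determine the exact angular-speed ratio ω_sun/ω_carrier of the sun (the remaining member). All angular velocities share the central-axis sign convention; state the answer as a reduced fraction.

80/19

N_ring = 19 + 2·21 = 61
19(ω_s−ω_c) = −61(ω_r−ω_c),  ω_r=0, ω_c=1
ω_s = 1 − (61/19)(0−1) = 80/19
ω_s/ω_c = 80/19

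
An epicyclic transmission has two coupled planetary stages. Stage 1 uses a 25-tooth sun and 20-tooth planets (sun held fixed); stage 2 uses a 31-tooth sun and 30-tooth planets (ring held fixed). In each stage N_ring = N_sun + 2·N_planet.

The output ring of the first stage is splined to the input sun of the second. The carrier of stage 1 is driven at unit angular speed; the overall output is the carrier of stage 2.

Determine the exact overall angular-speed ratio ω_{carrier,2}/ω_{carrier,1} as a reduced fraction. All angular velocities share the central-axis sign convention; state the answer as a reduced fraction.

279/793

Stage 1: N_ring = 25 + 2·20 = 65
Stage 1: 25(ω_s−ω_c) = −65(ω_r−ω_c),  ω_s=0, ω_c=1
Stage 1: ω_r = 1 − (25/65)(0−1) = 18/13
  ⇒ ω_r¹/ω_c¹ = 18/13
Stage 2: N_ring = 31 + 2·30 = 91
Stage 2: 31(ω_s−ω_c) = −91(ω_r−ω_c),  ω_r=0, ω_s=1
Stage 2: 31(1−ω_c) = −91(0−ω_c)  ⇒  122ω_c = 31  ⇒  ω_c = 31/122
  ⇒ ω_c²/ω_s² = 31/122
Coupling ω_s² = ω_r¹ ⇒ overall = 18/13 × 31/122 = 279/793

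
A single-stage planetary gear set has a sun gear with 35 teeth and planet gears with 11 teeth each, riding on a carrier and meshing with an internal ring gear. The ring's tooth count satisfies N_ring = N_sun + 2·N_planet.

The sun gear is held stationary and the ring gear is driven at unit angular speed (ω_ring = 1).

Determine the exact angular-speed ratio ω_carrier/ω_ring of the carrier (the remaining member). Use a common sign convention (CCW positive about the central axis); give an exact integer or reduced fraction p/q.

N_ring = 35 + 2·11 = 57
35(ω_s−ω_c) = −57(ω_r−ω_c),  ω_s=0, ω_r=1
35(0−ω_c) = −57(1−ω_c)  ⇒  92ω_c = 57  ⇒  ω_c = 57/92
ω_c/ω_r = 57/92

57/92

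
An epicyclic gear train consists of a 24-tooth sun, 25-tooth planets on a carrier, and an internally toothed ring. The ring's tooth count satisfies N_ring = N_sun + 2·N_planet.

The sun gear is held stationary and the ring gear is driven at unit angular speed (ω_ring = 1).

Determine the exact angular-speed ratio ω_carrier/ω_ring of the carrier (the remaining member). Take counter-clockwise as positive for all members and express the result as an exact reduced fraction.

37/49

N_ring = 24 + 2·25 = 74
24(ω_s−ω_c) = −74(ω_r−ω_c),  ω_s=0, ω_r=1
24(0−ω_c) = −74(1−ω_c)  ⇒  98ω_c = 74  ⇒  ω_c = 37/49
ω_c/ω_r = 37/49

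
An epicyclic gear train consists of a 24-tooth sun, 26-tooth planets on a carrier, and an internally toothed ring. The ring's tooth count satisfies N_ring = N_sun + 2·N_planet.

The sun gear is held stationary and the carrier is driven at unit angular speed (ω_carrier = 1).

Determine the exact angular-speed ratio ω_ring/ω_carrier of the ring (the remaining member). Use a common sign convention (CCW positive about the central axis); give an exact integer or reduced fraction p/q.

N_ring = 24 + 2·26 = 76
24(ω_s−ω_c) = −76(ω_r−ω_c),  ω_s=0, ω_c=1
ω_r = 1 − (24/76)(0−1) = 25/19
ω_r/ω_c = 25/19

25/19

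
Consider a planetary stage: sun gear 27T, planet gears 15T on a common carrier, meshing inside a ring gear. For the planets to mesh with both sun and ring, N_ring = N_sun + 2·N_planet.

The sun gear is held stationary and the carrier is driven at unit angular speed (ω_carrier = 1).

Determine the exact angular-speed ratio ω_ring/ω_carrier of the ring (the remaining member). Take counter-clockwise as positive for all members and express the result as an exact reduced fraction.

28/19

N_ring = 27 + 2·15 = 57
27(ω_s−ω_c) = −57(ω_r−ω_c),  ω_s=0, ω_c=1
ω_r = 1 − (27/57)(0−1) = 28/19
ω_r/ω_c = 28/19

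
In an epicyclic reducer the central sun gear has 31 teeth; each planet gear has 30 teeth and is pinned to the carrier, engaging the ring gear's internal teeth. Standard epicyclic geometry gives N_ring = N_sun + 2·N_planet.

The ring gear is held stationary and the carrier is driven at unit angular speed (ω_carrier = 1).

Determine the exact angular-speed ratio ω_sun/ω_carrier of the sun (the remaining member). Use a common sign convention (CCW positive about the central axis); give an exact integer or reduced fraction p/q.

122/31

N_ring = 31 + 2·30 = 91
31(ω_s−ω_c) = −91(ω_r−ω_c),  ω_r=0, ω_c=1
ω_s = 1 − (91/31)(0−1) = 122/31
ω_s/ω_c = 122/31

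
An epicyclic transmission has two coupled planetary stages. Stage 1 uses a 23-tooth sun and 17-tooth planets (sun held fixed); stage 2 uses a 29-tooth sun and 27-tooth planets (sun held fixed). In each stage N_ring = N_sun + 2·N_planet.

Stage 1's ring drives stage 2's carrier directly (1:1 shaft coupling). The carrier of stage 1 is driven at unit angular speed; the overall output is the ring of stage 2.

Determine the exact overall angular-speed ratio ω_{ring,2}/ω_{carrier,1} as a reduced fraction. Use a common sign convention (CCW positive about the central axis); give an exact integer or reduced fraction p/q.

8960/4731

Stage 1: N_ring = 23 + 2·17 = 57
Stage 1: 23(ω_s−ω_c) = −57(ω_r−ω_c),  ω_s=0, ω_c=1
Stage 1: ω_r = 1 − (23/57)(0−1) = 80/57
  ⇒ ω_r¹/ω_c¹ = 80/57
Stage 2: N_ring = 29 + 2·27 = 83
Stage 2: 29(ω_s−ω_c) = −83(ω_r−ω_c),  ω_s=0, ω_c=1
Stage 2: ω_r = 1 − (29/83)(0−1) = 112/83
  ⇒ ω_r²/ω_c² = 112/83
Coupling ω_c² = ω_r¹ ⇒ overall = 80/57 × 112/83 = 8960/4731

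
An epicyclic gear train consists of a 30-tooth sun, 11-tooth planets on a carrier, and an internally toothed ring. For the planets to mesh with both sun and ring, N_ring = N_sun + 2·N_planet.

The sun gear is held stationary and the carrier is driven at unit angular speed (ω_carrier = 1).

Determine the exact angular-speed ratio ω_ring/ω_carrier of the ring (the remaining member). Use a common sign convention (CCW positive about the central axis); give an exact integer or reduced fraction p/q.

41/26

N_ring = 30 + 2·11 = 52
30(ω_s−ω_c) = −52(ω_r−ω_c),  ω_s=0, ω_c=1
ω_r = 1 − (30/52)(0−1) = 41/26
ω_r/ω_c = 41/26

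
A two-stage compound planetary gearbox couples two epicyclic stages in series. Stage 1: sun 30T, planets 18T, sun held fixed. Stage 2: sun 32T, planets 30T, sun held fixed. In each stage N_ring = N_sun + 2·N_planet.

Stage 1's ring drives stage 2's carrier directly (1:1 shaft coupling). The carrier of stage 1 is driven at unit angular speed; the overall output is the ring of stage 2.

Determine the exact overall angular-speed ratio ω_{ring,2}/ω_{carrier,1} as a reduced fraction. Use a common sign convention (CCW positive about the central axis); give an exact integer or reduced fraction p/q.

Stage 1: N_ring = 30 + 2·18 = 66
Stage 1: 30(ω_s−ω_c) = −66(ω_r−ω_c),  ω_s=0, ω_c=1
Stage 1: ω_r = 1 − (30/66)(0−1) = 16/11
  ⇒ ω_r¹/ω_c¹ = 16/11
Stage 2: N_ring = 32 + 2·30 = 92
Stage 2: 32(ω_s−ω_c) = −92(ω_r−ω_c),  ω_s=0, ω_c=1
Stage 2: ω_r = 1 − (32/92)(0−1) = 31/23
  ⇒ ω_r²/ω_c² = 31/23
Coupling ω_c² = ω_r¹ ⇒ overall = 16/11 × 31/23 = 496/253

496/253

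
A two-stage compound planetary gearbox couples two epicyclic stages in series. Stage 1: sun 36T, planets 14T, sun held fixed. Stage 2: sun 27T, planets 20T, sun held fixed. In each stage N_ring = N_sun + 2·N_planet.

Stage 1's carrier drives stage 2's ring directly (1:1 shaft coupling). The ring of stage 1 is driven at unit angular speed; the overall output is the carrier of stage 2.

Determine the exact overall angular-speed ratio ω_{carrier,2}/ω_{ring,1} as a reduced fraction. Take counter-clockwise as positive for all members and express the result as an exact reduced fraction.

536/1175

Stage 1: N_ring = 36 + 2·14 = 64
Stage 1: 36(ω_s−ω_c) = −64(ω_r−ω_c),  ω_s=0, ω_r=1
Stage 1: 36(0−ω_c) = −64(1−ω_c)  ⇒  100ω_c = 64  ⇒  ω_c = 16/25
  ⇒ ω_c¹/ω_r¹ = 16/25
Stage 2: N_ring = 27 + 2·20 = 67
Stage 2: 27(ω_s−ω_c) = −67(ω_r−ω_c),  ω_s=0, ω_r=1
Stage 2: 27(0−ω_c) = −67(1−ω_c)  ⇒  94ω_c = 67  ⇒  ω_c = 67/94
  ⇒ ω_c²/ω_r² = 67/94
Coupling ω_r² = ω_c¹ ⇒ overall = 16/25 × 67/94 = 536/1175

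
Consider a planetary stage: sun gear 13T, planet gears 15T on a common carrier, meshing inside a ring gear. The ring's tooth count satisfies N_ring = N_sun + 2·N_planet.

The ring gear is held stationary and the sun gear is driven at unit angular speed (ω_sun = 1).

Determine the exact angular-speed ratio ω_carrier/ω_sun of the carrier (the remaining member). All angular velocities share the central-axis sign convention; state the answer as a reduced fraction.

N_ring = 13 + 2·15 = 43
13(ω_s−ω_c) = −43(ω_r−ω_c),  ω_r=0, ω_s=1
13(1−ω_c) = −43(0−ω_c)  ⇒  56ω_c = 13  ⇒  ω_c = 13/56
ω_c/ω_s = 13/56

13/56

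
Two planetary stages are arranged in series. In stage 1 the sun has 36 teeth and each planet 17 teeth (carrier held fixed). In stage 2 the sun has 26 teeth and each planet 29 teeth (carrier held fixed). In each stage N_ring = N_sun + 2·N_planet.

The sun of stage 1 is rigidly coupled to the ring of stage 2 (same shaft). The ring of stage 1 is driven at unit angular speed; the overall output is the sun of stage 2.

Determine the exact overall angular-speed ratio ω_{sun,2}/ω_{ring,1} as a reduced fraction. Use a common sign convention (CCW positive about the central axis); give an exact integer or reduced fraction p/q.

245/39

Stage 1: N_ring = 36 + 2·17 = 70
Stage 1: 36(ω_s−ω_c) = −70(ω_r−ω_c),  ω_c=0, ω_r=1
Stage 1: ω_s = 0 − (70/36)(1−0) = -35/18
  ⇒ ω_s¹/ω_r¹ = -35/18
Stage 2: N_ring = 26 + 2·29 = 84
Stage 2: 26(ω_s−ω_c) = −84(ω_r−ω_c),  ω_c=0, ω_r=1
Stage 2: ω_s = 0 − (84/26)(1−0) = -42/13
  ⇒ ω_s²/ω_r² = -42/13
Coupling ω_r² = ω_s¹ ⇒ overall = -35/18 × -42/13 = 245/39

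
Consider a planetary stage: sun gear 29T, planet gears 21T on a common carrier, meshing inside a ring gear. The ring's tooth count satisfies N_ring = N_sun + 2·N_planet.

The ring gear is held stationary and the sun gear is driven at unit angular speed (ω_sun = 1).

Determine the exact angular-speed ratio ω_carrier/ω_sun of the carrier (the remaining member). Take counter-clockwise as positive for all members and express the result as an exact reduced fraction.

29/100

N_ring = 29 + 2·21 = 71
29(ω_s−ω_c) = −71(ω_r−ω_c),  ω_r=0, ω_s=1
29(1−ω_c) = −71(0−ω_c)  ⇒  100ω_c = 29  ⇒  ω_c = 29/100
ω_c/ω_s = 29/100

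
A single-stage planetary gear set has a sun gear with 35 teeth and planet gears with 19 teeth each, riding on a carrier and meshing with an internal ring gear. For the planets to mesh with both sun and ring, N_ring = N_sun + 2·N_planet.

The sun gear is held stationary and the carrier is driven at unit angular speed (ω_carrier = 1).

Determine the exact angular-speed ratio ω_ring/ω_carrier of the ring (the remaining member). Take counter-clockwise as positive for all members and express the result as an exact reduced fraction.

N_ring = 35 + 2·19 = 73
35(ω_s−ω_c) = −73(ω_r−ω_c),  ω_s=0, ω_c=1
ω_r = 1 − (35/73)(0−1) = 108/73
ω_r/ω_c = 108/73

108/73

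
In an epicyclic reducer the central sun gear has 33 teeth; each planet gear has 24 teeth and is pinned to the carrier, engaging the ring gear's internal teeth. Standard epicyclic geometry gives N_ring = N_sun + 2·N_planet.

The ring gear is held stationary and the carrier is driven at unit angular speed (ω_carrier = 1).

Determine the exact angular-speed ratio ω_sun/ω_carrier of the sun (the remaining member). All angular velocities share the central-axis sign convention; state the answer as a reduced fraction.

38/11

N_ring = 33 + 2·24 = 81
33(ω_s−ω_c) = −81(ω_r−ω_c),  ω_r=0, ω_c=1
ω_s = 1 − (81/33)(0−1) = 38/11
ω_s/ω_c = 38/11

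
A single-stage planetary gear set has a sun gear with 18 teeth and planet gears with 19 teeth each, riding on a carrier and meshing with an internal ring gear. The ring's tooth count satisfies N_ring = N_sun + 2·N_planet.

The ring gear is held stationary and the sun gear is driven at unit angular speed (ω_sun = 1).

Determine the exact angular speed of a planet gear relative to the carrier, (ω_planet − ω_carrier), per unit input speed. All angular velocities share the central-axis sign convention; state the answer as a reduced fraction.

-504/703

N_ring = 18 + 2·19 = 56
18(ω_s−ω_c) = −56(ω_r−ω_c),  ω_r=0, ω_s=1
18(1−ω_c) = −56(0−ω_c)  ⇒  74ω_c = 18  ⇒  ω_c = 9/37
sun–planet: 18·(1−9/37) = −19·(ω_p−ω_c)  ⇒  ω_p−ω_c = −(18/19)·(28/37) = -504/703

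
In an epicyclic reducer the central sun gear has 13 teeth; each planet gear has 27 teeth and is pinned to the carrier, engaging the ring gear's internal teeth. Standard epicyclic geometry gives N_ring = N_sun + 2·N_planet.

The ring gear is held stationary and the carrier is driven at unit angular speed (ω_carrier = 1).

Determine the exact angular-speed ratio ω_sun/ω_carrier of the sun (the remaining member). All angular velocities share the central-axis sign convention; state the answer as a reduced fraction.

80/13

N_ring = 13 + 2·27 = 67
13(ω_s−ω_c) = −67(ω_r−ω_c),  ω_r=0, ω_c=1
ω_s = 1 − (67/13)(0−1) = 80/13
ω_s/ω_c = 80/13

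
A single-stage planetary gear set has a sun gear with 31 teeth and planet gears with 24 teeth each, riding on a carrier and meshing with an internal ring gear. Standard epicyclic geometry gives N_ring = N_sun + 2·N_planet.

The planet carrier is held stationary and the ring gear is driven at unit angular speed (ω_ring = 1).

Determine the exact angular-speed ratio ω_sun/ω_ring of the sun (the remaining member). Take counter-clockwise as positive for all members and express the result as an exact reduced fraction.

N_ring = 31 + 2·24 = 79
31(ω_s−ω_c) = −79(ω_r−ω_c),  ω_c=0, ω_r=1
ω_s = 0 − (79/31)(1−0) = -79/31
ω_s/ω_r = -79/31

-79/31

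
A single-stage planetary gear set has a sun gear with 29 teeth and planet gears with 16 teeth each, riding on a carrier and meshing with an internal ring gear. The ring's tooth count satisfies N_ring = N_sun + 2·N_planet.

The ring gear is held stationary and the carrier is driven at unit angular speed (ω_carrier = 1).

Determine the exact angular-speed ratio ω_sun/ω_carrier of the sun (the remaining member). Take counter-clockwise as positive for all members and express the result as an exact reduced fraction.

90/29

N_ring = 29 + 2·16 = 61
29(ω_s−ω_c) = −61(ω_r−ω_c),  ω_r=0, ω_c=1
ω_s = 1 − (61/29)(0−1) = 90/29
ω_s/ω_c = 90/29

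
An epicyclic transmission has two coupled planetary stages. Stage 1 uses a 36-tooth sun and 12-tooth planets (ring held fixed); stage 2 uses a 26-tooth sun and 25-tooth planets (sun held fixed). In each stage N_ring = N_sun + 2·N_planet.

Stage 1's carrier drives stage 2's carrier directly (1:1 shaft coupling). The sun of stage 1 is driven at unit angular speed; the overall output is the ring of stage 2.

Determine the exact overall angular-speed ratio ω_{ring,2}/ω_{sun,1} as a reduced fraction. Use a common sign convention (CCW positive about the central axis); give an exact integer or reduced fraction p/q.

153/304

Stage 1: N_ring = 36 + 2·12 = 60
Stage 1: 36(ω_s−ω_c) = −60(ω_r−ω_c),  ω_r=0, ω_s=1
Stage 1: 36(1−ω_c) = −60(0−ω_c)  ⇒  96ω_c = 36  ⇒  ω_c = 3/8
  ⇒ ω_c¹/ω_s¹ = 3/8
Stage 2: N_ring = 26 + 2·25 = 76
Stage 2: 26(ω_s−ω_c) = −76(ω_r−ω_c),  ω_s=0, ω_c=1
Stage 2: ω_r = 1 − (26/76)(0−1) = 51/38
  ⇒ ω_r²/ω_c² = 51/38
Coupling ω_c² = ω_c¹ ⇒ overall = 3/8 × 51/38 = 153/304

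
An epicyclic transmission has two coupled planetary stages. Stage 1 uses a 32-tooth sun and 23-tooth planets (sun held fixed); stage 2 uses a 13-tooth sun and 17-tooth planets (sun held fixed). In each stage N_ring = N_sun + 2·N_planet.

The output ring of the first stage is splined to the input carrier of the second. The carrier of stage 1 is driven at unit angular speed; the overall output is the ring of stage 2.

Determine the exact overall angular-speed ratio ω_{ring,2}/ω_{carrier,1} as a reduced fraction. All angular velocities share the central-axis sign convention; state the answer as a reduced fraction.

1100/611

Stage 1: N_ring = 32 + 2·23 = 78
Stage 1: 32(ω_s−ω_c) = −78(ω_r−ω_c),  ω_s=0, ω_c=1
Stage 1: ω_r = 1 − (32/78)(0−1) = 55/39
  ⇒ ω_r¹/ω_c¹ = 55/39
Stage 2: N_ring = 13 + 2·17 = 47
Stage 2: 13(ω_s−ω_c) = −47(ω_r−ω_c),  ω_s=0, ω_c=1
Stage 2: ω_r = 1 − (13/47)(0−1) = 60/47
  ⇒ ω_r²/ω_c² = 60/47
Coupling ω_c² = ω_r¹ ⇒ overall = 55/39 × 60/47 = 1100/611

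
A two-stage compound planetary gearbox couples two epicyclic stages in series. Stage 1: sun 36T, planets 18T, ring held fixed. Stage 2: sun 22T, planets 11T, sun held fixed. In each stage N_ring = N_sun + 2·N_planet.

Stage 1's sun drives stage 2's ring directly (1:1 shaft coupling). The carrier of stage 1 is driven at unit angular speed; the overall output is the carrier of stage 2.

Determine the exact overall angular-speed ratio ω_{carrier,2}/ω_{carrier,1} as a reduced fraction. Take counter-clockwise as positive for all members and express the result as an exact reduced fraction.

2

Stage 1: N_ring = 36 + 2·18 = 72
Stage 1: 36(ω_s−ω_c) = −72(ω_r−ω_c),  ω_r=0, ω_c=1
Stage 1: ω_s = 1 − (72/36)(0−1) = 3
  ⇒ ω_s¹/ω_c¹ = 3
Stage 2: N_ring = 22 + 2·11 = 44
Stage 2: 22(ω_s−ω_c) = −44(ω_r−ω_c),  ω_s=0, ω_r=1
Stage 2: 22(0−ω_c) = −44(1−ω_c)  ⇒  66ω_c = 44  ⇒  ω_c = 2/3
  ⇒ ω_c²/ω_r² = 2/3
Coupling ω_r² = ω_s¹ ⇒ overall = 3 × 2/3 = 2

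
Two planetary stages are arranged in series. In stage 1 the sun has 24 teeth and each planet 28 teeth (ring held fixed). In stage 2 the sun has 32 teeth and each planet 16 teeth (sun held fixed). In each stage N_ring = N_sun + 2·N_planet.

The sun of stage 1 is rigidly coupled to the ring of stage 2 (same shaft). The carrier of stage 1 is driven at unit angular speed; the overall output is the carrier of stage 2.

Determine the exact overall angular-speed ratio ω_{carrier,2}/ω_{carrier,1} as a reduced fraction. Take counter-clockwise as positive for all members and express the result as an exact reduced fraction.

26/9

Stage 1: N_ring = 24 + 2·28 = 80
Stage 1: 24(ω_s−ω_c) = −80(ω_r−ω_c),  ω_r=0, ω_c=1
Stage 1: ω_s = 1 − (80/24)(0−1) = 13/3
  ⇒ ω_s¹/ω_c¹ = 13/3
Stage 2: N_ring = 32 + 2·16 = 64
Stage 2: 32(ω_s−ω_c) = −64(ω_r−ω_c),  ω_s=0, ω_r=1
Stage 2: 32(0−ω_c) = −64(1−ω_c)  ⇒  96ω_c = 64  ⇒  ω_c = 2/3
  ⇒ ω_c²/ω_r² = 2/3
Coupling ω_r² = ω_s¹ ⇒ overall = 13/3 × 2/3 = 26/9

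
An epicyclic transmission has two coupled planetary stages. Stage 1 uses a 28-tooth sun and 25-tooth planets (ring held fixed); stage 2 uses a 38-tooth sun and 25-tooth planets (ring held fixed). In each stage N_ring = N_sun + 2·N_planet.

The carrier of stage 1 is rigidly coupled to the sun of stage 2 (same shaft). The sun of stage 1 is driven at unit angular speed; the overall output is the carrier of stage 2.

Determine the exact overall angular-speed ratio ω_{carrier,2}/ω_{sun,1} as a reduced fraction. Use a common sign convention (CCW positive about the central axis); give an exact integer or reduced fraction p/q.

38/477

Stage 1: N_ring = 28 + 2·25 = 78
Stage 1: 28(ω_s−ω_c) = −78(ω_r−ω_c),  ω_r=0, ω_s=1
Stage 1: 28(1−ω_c) = −78(0−ω_c)  ⇒  106ω_c = 28  ⇒  ω_c = 14/53
  ⇒ ω_c¹/ω_s¹ = 14/53
Stage 2: N_ring = 38 + 2·25 = 88
Stage 2: 38(ω_s−ω_c) = −88(ω_r−ω_c),  ω_r=0, ω_s=1
Stage 2: 38(1−ω_c) = −88(0−ω_c)  ⇒  126ω_c = 38  ⇒  ω_c = 19/63
  ⇒ ω_c²/ω_s² = 19/63
Coupling ω_s² = ω_c¹ ⇒ overall = 14/53 × 19/63 = 38/477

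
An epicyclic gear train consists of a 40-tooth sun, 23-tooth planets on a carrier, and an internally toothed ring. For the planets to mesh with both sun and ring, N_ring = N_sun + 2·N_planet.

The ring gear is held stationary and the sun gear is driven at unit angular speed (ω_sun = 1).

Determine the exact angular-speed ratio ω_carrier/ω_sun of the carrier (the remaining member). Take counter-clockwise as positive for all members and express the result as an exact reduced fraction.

20/63

N_ring = 40 + 2·23 = 86
40(ω_s−ω_c) = −86(ω_r−ω_c),  ω_r=0, ω_s=1
40(1−ω_c) = −86(0−ω_c)  ⇒  126ω_c = 40  ⇒  ω_c = 20/63
ω_c/ω_s = 20/63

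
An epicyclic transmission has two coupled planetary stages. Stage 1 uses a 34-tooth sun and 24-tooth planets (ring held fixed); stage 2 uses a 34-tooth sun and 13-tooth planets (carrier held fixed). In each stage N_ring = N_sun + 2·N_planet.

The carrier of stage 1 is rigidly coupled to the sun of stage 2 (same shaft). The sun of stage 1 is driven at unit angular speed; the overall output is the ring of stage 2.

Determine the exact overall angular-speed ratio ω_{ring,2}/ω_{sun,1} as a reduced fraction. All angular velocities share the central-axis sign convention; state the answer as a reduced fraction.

-289/1740

Stage 1: N_ring = 34 + 2·24 = 82
Stage 1: 34(ω_s−ω_c) = −82(ω_r−ω_c),  ω_r=0, ω_s=1
Stage 1: 34(1−ω_c) = −82(0−ω_c)  ⇒  116ω_c = 34  ⇒  ω_c = 17/58
  ⇒ ω_c¹/ω_s¹ = 17/58
Stage 2: N_ring = 34 + 2·13 = 60
Stage 2: 34(ω_s−ω_c) = −60(ω_r−ω_c),  ω_c=0, ω_s=1
Stage 2: ω_r = 0 − (34/60)(1−0) = -17/30
  ⇒ ω_r²/ω_s² = -17/30
Coupling ω_s² = ω_c¹ ⇒ overall = 17/58 × -17/30 = -289/1740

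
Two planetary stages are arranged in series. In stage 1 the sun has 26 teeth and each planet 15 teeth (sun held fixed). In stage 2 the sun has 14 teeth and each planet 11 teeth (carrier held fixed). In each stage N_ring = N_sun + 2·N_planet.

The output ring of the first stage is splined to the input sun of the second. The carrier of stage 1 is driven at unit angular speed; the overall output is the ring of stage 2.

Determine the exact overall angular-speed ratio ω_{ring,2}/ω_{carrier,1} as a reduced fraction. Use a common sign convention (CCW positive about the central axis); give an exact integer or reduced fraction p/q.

-41/72

Stage 1: N_ring = 26 + 2·15 = 56
Stage 1: 26(ω_s−ω_c) = −56(ω_r−ω_c),  ω_s=0, ω_c=1
Stage 1: ω_r = 1 − (26/56)(0−1) = 41/28
  ⇒ ω_r¹/ω_c¹ = 41/28
Stage 2: N_ring = 14 + 2·11 = 36
Stage 2: 14(ω_s−ω_c) = −36(ω_r−ω_c),  ω_c=0, ω_s=1
Stage 2: ω_r = 0 − (14/36)(1−0) = -7/18
  ⇒ ω_r²/ω_s² = -7/18
Coupling ω_s² = ω_r¹ ⇒ overall = 41/28 × -7/18 = -41/72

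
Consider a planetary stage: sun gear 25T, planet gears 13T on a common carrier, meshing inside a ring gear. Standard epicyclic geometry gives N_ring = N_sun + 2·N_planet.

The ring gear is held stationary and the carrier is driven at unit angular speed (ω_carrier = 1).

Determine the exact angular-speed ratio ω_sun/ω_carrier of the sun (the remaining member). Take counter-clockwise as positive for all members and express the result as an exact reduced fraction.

N_ring = 25 + 2·13 = 51
25(ω_s−ω_c) = −51(ω_r−ω_c),  ω_r=0, ω_c=1
ω_s = 1 − (51/25)(0−1) = 76/25
ω_s/ω_c = 76/25

76/25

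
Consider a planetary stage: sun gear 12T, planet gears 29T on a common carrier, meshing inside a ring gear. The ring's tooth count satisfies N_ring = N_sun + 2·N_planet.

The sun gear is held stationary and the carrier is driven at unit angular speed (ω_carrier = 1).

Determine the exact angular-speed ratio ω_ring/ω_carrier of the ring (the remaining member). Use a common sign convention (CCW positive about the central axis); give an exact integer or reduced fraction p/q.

N_ring = 12 + 2·29 = 70
12(ω_s−ω_c) = −70(ω_r−ω_c),  ω_s=0, ω_c=1
ω_r = 1 − (12/70)(0−1) = 41/35
ω_r/ω_c = 41/35

41/35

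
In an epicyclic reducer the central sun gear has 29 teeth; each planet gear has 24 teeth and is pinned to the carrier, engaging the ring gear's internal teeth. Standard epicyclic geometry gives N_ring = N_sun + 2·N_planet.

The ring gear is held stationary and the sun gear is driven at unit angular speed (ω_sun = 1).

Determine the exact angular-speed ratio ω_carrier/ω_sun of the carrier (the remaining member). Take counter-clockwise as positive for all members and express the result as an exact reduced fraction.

N_ring = 29 + 2·24 = 77
29(ω_s−ω_c) = −77(ω_r−ω_c),  ω_r=0, ω_s=1
29(1−ω_c) = −77(0−ω_c)  ⇒  106ω_c = 29  ⇒  ω_c = 29/106
ω_c/ω_s = 29/106

29/106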